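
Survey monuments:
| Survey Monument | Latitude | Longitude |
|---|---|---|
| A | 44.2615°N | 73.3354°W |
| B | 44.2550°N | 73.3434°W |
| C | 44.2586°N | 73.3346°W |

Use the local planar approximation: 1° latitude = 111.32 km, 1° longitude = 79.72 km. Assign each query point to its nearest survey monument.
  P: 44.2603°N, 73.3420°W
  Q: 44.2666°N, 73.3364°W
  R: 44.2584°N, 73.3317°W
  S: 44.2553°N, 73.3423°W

P at 44.2603°N, 73.3420°W:
  A: √((0.0012·111.32)² + (0.0066·79.72)²) = √(0.017845 + 0.276836) = 0.5428 km
  B: √((-0.0053·111.32)² + (-0.0014·79.72)²) = √(0.348095 + 0.012456) = 0.6005 km
  C: √((-0.0017·111.32)² + (0.0074·79.72)²) = √(0.035813 + 0.348015) = 0.6195 km
  → nearest: A (0.5428 km)
Q at 44.2666°N, 73.3364°W:
  A: √((-0.0051·111.32)² + (0.0010·79.72)²) = √(0.322320 + 0.006355) = 0.5733 km
  B: √((-0.0116·111.32)² + (-0.0070·79.72)²) = √(1.667487 + 0.311409) = 1.4067 km
  C: √((-0.0080·111.32)² + (0.0018·79.72)²) = √(0.793097 + 0.020591) = 0.9020 km
  → nearest: A (0.5733 km)
R at 44.2584°N, 73.3317°W:
  A: √((0.0031·111.32)² + (-0.0037·79.72)²) = √(0.119088 + 0.087004) = 0.4540 km
  B: √((-0.0034·111.32)² + (-0.0117·79.72)²) = √(0.143253 + 0.869974) = 1.0066 km
  C: √((0.0002·111.32)² + (-0.0029·79.72)²) = √(0.000496 + 0.053448) = 0.2323 km
  → nearest: C (0.2323 km)
S at 44.2553°N, 73.3423°W:
  A: √((0.0062·111.32)² + (0.0069·79.72)²) = √(0.476354 + 0.302575) = 0.8826 km
  B: √((-0.0003·111.32)² + (-0.0011·79.72)²) = √(0.001115 + 0.007690) = 0.0938 km
  C: √((0.0033·111.32)² + (0.0077·79.72)²) = √(0.134950 + 0.376804) = 0.7154 km
  → nearest: B (0.0938 km)

P→A; Q→A; R→C; S→B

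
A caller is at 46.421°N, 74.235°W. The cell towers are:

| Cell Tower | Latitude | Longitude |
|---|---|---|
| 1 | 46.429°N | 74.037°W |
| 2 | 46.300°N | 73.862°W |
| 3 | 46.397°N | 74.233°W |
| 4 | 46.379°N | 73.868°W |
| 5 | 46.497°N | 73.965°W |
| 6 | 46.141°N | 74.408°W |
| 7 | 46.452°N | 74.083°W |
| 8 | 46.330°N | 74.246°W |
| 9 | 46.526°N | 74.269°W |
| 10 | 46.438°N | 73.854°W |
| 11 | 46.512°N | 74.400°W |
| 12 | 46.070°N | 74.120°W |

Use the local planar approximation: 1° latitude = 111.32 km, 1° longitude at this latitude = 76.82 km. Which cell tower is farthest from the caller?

Distances from 46.421°N, 74.235°W:
1: √((0.008·111.32)² + (0.198·76.82)²) = √(0.79310 + 231.35505) = 15.236 km
2: √((-0.121·111.32)² + (0.373·76.82)²) = √(181.43336 + 821.04369) = 31.662 km
3: √((-0.024·111.32)² + (0.002·76.82)²) = √(7.13787 + 0.02361) = 2.676 km
4: √((-0.042·111.32)² + (0.367·76.82)²) = √(21.85974 + 794.84187) = 28.578 km
5: √((0.076·111.32)² + (0.270·76.82)²) = √(71.57701 + 430.20567) = 22.401 km
6: √((-0.280·111.32)² + (-0.173·76.82)²) = √(971.54396 + 176.62038) = 33.885 km
7: √((0.031·111.32)² + (0.152·76.82)²) = √(11.90885 + 136.34392) = 12.176 km
8: √((-0.091·111.32)² + (-0.011·76.82)²) = √(102.61933 + 0.71406) = 10.165 km
9: √((0.105·111.32)² + (-0.034·76.82)²) = √(136.62337 + 6.82192) = 11.977 km
10: √((0.017·111.32)² + (0.381·76.82)²) = √(3.58133 + 856.64041) = 29.330 km
11: √((0.091·111.32)² + (-0.165·76.82)²) = √(102.61933 + 160.66323) = 16.226 km
12: √((-0.351·111.32)² + (0.115·76.82)²) = √(1526.72434 + 78.04486) = 40.060 km
Maximum: 12 at 40.060 km.

12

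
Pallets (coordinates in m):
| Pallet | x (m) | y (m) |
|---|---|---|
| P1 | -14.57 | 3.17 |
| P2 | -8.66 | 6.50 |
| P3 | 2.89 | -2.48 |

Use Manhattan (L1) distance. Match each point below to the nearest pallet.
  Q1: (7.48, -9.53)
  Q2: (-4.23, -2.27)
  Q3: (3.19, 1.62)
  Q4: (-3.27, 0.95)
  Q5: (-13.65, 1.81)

Q1→P3; Q2→P3; Q3→P3; Q4→P3; Q5→P1

Q1 at (7.48, -9.53):
  P1: 34.75 m
  P2: 32.17 m
  P3: 11.64 m
  → nearest: P3 (11.64 m)
Q2 at (-4.23, -2.27):
  P1: 15.78 m
  P2: 13.20 m
  P3: 7.33 m
  → nearest: P3 (7.33 m)
Q3 at (3.19, 1.62):
  P1: 19.31 m
  P2: 16.73 m
  P3: 4.40 m
  → nearest: P3 (4.40 m)
Q4 at (-3.27, 0.95):
  P1: 13.52 m
  P2: 10.94 m
  P3: 9.59 m
  → nearest: P3 (9.59 m)
Q5 at (-13.65, 1.81):
  P1: 2.28 m
  P2: 9.68 m
  P3: 20.83 m
  → nearest: P1 (2.28 m)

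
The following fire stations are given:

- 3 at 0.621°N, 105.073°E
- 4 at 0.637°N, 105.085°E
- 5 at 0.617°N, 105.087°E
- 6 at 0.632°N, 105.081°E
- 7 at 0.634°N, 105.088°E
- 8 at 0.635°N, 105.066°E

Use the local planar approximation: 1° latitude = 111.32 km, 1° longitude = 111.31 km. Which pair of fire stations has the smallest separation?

Pairwise distances:
3–4: 2.226 km
3–5: 1.621 km
3–6: 1.514 km
3–7: 2.210 km
3–8: 1.742 km
4–5: 2.238 km
4–6: 0.713 km
4–7: 0.472 km
4–8: 2.127 km
5–6: 1.798 km
5–7: 1.896 km
5–8: 3.079 km
6–7: 0.810 km
6–8: 1.703 km
7–8: 2.451 km
Closest pair: 4–7 at 0.472 km.

4 and 7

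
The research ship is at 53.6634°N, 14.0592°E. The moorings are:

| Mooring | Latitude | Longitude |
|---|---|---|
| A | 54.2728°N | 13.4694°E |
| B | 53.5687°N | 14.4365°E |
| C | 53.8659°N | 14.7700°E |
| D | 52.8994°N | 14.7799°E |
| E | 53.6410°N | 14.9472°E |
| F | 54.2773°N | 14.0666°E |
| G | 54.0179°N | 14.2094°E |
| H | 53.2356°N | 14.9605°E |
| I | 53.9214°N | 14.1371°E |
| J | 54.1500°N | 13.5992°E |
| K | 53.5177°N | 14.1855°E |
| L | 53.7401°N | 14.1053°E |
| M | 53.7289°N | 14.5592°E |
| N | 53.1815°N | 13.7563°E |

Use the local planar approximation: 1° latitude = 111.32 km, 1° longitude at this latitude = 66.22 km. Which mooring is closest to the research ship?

L

Distances from 53.6634°N, 14.0592°E:
A: √((0.6094·111.32)² + (-0.5898·66.22)²) = √(4602.049600 + 1525.414567) = 78.2781 km
B: √((-0.0947·111.32)² + (0.3773·66.22)²) = √(111.133848 + 624.240531) = 27.1178 km
C: √((0.2025·111.32)² + (0.7108·66.22)²) = √(508.155289 + 2215.507329) = 52.1887 km
D: √((-0.7640·111.32)² + (0.7207·66.22)²) = √(7233.243950 + 2277.652144) = 97.5238 km
E: √((-0.0224·111.32)² + (0.8880·66.22)²) = √(6.217881 + 3457.835147) = 58.8562 km
F: √((0.6139·111.32)² + (0.0074·66.22)²) = √(4670.266485 + 0.240127) = 68.3411 km
G: √((0.3545·111.32)² + (0.1502·66.22)²) = √(1557.323633 + 98.927770) = 40.6971 km
H: √((-0.4278·111.32)² + (0.9013·66.22)²) = √(2267.921174 + 3562.190122) = 76.3552 km
I: √((0.2580·111.32)² + (0.0779·66.22)²) = √(824.870567 + 26.610514) = 29.1801 km
J: √((0.4866·111.32)² + (-0.4600·66.22)²) = √(2934.206025 + 927.884705) = 62.1457 km
K: √((-0.1457·111.32)² + (0.1263·66.22)²) = √(263.066471 + 69.949571) = 18.2487 km
L: √((0.0767·111.32)² + (0.0461·66.22)²) = √(72.901611 + 9.319234) = 9.0676 km
M: √((0.0655·111.32)² + (0.5000·66.22)²) = √(53.165389 + 1096.272100) = 33.9034 km
N: √((-0.4819·111.32)² + (-0.3029·66.22)²) = √(2877.797612 + 402.324888) = 57.2724 km
Minimum: L at 9.0676 km.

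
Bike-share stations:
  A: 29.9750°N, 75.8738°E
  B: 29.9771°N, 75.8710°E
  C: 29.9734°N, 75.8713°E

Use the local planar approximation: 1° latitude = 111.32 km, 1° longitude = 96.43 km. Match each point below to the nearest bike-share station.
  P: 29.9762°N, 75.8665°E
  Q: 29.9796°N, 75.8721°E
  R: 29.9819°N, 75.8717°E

P→B; Q→B; R→B

P at 29.9762°N, 75.8665°E:
  A: 0.7165 km
  B: 0.4454 km
  C: 0.5580 km
  → nearest: B (0.4454 km)
Q at 29.9796°N, 75.8721°E:
  A: 0.5377 km
  B: 0.2978 km
  C: 0.6945 km
  → nearest: B (0.2978 km)
R at 29.9819°N, 75.8717°E:
  A: 0.7944 km
  B: 0.5386 km
  C: 0.9470 km
  → nearest: B (0.5386 km)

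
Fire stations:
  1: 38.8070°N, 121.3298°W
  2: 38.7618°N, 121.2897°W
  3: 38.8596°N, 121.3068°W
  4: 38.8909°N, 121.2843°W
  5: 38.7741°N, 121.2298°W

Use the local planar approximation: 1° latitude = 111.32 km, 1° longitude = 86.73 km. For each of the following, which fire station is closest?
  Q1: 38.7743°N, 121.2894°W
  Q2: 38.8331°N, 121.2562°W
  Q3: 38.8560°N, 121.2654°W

Q1→2; Q2→3; Q3→3

Q1 at 38.7743°N, 121.2894°W:
  1: 5.0525 km
  2: 1.3917 km
  3: 9.6148 km
  4: 12.9874 km
  5: 5.1692 km
  → nearest: 2 (1.3917 km)
Q2 at 38.8331°N, 121.2562°W:
  1: 7.0135 km
  2: 8.4522 km
  3: 5.2879 km
  4: 6.8804 km
  5: 6.9555 km
  → nearest: 3 (5.2879 km)
Q3 at 38.8560°N, 121.2654°W:
  1: 7.8071 km
  2: 10.6960 km
  3: 3.6129 km
  4: 4.2167 km
  5: 9.6257 km
  → nearest: 3 (3.6129 km)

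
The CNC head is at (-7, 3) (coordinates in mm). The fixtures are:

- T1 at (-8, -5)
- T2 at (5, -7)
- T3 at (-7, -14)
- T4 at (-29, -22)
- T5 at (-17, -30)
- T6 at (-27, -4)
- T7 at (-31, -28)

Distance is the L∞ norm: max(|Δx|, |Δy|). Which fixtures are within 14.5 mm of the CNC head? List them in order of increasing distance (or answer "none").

Distances from (-7, 3):
T1: max(|-1|, |-8|) = 8 mm
T2: max(|12|, |-10|) = 12 mm
T3: max(|0|, |-17|) = 17 mm
T4: max(|-22|, |-25|) = 25 mm
T5: max(|-10|, |-33|) = 33 mm
T6: max(|-20|, |-7|) = 20 mm
T7: max(|-24|, |-31|) = 31 mm
Threshold 14.5 mm: T1 (8 mm), T2 (12 mm) are within range.

T1, T2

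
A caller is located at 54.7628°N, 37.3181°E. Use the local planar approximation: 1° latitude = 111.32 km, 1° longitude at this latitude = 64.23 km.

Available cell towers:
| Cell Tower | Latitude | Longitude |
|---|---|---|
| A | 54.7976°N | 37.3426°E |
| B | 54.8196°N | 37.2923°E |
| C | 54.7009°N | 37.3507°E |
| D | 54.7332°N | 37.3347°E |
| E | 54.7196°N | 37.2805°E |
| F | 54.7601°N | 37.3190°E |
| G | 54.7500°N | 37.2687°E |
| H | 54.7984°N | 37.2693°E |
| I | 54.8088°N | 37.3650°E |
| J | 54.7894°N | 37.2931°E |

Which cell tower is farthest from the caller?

Distances from 54.7628°N, 37.3181°E:
A: √((0.0348·111.32)² + (0.0245·64.23)²) = √(15.007380 + 2.476327) = 4.1814 km
B: √((0.0568·111.32)² + (-0.0258·64.23)²) = √(39.980025 + 2.746093) = 6.5365 km
C: √((-0.0619·111.32)² + (0.0326·64.23)²) = √(47.481857 + 4.384409) = 7.2018 km
D: √((-0.0296·111.32)² + (0.0166·64.23)²) = √(10.857499 + 1.136821) = 3.4633 km
E: √((-0.0432·111.32)² + (-0.0376·64.23)²) = √(23.126712 + 5.832457) = 5.3814 km
F: √((-0.0027·111.32)² + (0.0009·64.23)²) = √(0.090339 + 0.003342) = 0.3061 km
G: √((-0.0128·111.32)² + (-0.0494·64.23)²) = √(2.030329 + 10.067688) = 3.4782 km
H: √((0.0356·111.32)² + (-0.0488·64.23)²) = √(15.705306 + 9.824614) = 5.0527 km
I: √((0.0460·111.32)² + (0.0469·64.23)²) = √(26.221773 + 9.074475) = 5.9411 km
J: √((0.0266·111.32)² + (-0.0250·64.23)²) = √(8.768184 + 2.578433) = 3.3685 km
Maximum: C at 7.2018 km.

C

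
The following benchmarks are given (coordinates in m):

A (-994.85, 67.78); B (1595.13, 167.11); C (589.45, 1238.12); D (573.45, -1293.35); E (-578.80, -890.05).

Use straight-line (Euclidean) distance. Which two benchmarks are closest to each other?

Pairwise distances:
A–B: 2591.88 m
A–C: 1969.70 m
A–D: 2076.59 m
A–E: 1044.29 m
B–C: 1469.17 m
B–D: 1782.35 m
B–E: 2417.35 m
C–D: 2531.52 m
C–E: 2427.74 m
D–E: 1220.79 m
Closest pair: A–E at 1044.29 m.

A and E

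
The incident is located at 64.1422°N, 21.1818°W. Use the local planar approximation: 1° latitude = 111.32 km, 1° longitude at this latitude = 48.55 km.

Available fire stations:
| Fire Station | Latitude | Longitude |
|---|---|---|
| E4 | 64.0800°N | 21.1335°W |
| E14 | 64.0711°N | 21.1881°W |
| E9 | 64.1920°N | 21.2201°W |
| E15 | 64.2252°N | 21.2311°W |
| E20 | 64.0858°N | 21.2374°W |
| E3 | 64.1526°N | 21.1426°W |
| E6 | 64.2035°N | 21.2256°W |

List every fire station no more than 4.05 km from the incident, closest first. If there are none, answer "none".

E3

Distances from 64.1422°N, 21.1818°W:
E4: 7.3104 km
E14: 7.9208 km
E9: 5.8473 km
E15: 9.5445 km
E20: 6.8341 km
E3: 2.2276 km
E6: 7.1476 km
Threshold 4.05 km: E3 (2.2276 km) is within range.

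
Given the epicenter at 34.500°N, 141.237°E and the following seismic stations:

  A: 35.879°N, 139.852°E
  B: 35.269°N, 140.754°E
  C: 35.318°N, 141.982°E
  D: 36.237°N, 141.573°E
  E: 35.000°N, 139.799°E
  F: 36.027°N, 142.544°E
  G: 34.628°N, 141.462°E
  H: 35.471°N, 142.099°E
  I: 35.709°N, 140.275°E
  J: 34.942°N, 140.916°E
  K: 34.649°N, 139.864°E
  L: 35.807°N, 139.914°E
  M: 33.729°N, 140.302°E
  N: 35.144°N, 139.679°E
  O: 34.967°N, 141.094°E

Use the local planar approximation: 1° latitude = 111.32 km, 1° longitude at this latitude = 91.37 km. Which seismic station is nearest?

G

Distances from 34.500°N, 141.237°E:
A: √((1.379·111.32)² + (-1.385·91.37)²) = √(23565.40607 + 16014.25710) = 198.946 km
B: √((0.769·111.32)² + (-0.483·91.37)²) = √(7328.22972 + 1947.60783) = 96.311 km
C: √((0.818·111.32)² + (0.745·91.37)²) = √(8291.87989 + 4633.61339) = 113.690 km
D: √((1.737·111.32)² + (0.336·91.37)²) = √(37389.18789 + 942.50965) = 195.785 km
E: √((0.500·111.32)² + (-1.438·91.37)²) = √(3098.03560 + 17263.34787) = 142.693 km
F: √((1.527·111.32)² + (1.307·91.37)²) = √(28895.11781 + 14261.27732) = 207.741 km
G: √((0.128·111.32)² + (0.225·91.37)²) = √(203.03286 + 422.64164) = 25.013 km
H: √((0.971·111.32)² + (0.862·91.37)²) = √(11683.81993 + 6203.28567) = 133.743 km
I: √((1.209·111.32)² + (-0.962·91.37)²) = √(18113.35910 + 7726.04786) = 160.746 km
J: √((0.442·111.32)² + (-0.321·91.37)²) = √(2420.97851 + 860.23541) = 57.282 km
K: √((0.149·111.32)² + (-1.373·91.37)²) = √(275.11795 + 15737.95591) = 126.543 km
L: √((1.307·111.32)² + (-1.323·91.37)²) = √(21168.86486 + 14612.58122) = 189.160 km
M: √((-0.771·111.32)² + (-0.935·91.37)²) = √(7366.39752 + 7298.44722) = 121.098 km
N: √((0.644·111.32)² + (-1.558·91.37)²) = √(5139.46757 + 20264.79228) = 159.387 km
O: √((0.467·111.32)² + (-0.143·91.37)²) = √(2702.58994 + 170.71800) = 53.603 km
Minimum: G at 25.013 km.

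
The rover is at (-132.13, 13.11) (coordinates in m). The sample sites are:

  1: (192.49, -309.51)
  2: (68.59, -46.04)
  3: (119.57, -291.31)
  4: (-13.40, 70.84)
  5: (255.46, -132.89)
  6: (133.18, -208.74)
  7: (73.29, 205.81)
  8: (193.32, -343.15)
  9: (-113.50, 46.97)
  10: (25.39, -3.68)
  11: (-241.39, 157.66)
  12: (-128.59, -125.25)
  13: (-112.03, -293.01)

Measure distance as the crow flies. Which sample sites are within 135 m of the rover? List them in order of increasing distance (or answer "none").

Distances from (-132.13, 13.11):
1: 457.67 m
2: 209.25 m
3: 395.00 m
4: 132.02 m
5: 414.18 m
6: 345.84 m
7: 281.66 m
8: 482.53 m
9: 38.65 m
10: 158.41 m
11: 181.20 m
12: 138.41 m
13: 306.78 m
Threshold 135 m: 9 (38.65 m), 4 (132.02 m) are within range.

9, 4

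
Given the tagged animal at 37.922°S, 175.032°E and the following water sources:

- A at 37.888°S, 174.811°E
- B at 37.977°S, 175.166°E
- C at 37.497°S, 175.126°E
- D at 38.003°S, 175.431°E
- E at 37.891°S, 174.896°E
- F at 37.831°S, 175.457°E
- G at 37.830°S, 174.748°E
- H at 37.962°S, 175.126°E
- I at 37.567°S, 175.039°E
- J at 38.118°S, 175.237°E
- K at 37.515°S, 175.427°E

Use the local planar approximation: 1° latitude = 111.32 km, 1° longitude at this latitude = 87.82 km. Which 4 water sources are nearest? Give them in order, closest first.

H, E, B, A

Distances from 37.922°S, 175.032°E:
A: √((0.034·111.32)² + (-0.221·87.82)²) = √(14.32532 + 376.67900) = 19.774 km
B: √((-0.055·111.32)² + (0.134·87.82)²) = √(37.48623 + 138.48300) = 13.265 km
C: √((0.425·111.32)² + (0.094·87.82)²) = √(2238.33072 + 68.14635) = 48.026 km
D: √((-0.081·111.32)² + (0.399·87.82)²) = √(81.30485 + 1227.81421) = 36.182 km
E: √((0.031·111.32)² + (-0.136·87.82)²) = √(11.90885 + 142.64767) = 12.432 km
F: √((0.091·111.32)² + (0.425·87.82)²) = √(102.61933 + 1393.04365) = 38.674 km
G: √((0.092·111.32)² + (-0.284·87.82)²) = √(104.88709 + 622.04750) = 26.962 km
H: √((-0.040·111.32)² + (0.094·87.82)²) = √(19.82743 + 68.14635) = 9.379 km
I: √((0.355·111.32)² + (0.007·87.82)²) = √(1561.71975 + 0.37791) = 39.523 km
J: √((-0.196·111.32)² + (0.205·87.82)²) = √(476.05654 + 324.11161) = 28.287 km
K: √((0.407·111.32)² + (0.395·87.82)²) = √(2052.74600 + 1203.31978) = 57.062 km
Sorted: H (9.379 km) < E (12.432 km) < B (13.265 km) < A (19.774 km) < G (26.962 km) < J (28.287 km) < …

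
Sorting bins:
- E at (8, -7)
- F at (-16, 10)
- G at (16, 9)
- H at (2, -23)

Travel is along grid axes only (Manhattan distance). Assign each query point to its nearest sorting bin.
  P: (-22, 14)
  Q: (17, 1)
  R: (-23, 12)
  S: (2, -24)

P at (-22, 14):
  E: 51
  F: 10
  G: 43
  H: 61
  → nearest: F (10)
Q at (17, 1):
  E: 17
  F: 42
  G: 9
  H: 39
  → nearest: G (9)
R at (-23, 12):
  E: 50
  F: 9
  G: 42
  H: 60
  → nearest: F (9)
S at (2, -24):
  E: 23
  F: 52
  G: 47
  H: 1
  → nearest: H (1)

P→F; Q→G; R→F; S→H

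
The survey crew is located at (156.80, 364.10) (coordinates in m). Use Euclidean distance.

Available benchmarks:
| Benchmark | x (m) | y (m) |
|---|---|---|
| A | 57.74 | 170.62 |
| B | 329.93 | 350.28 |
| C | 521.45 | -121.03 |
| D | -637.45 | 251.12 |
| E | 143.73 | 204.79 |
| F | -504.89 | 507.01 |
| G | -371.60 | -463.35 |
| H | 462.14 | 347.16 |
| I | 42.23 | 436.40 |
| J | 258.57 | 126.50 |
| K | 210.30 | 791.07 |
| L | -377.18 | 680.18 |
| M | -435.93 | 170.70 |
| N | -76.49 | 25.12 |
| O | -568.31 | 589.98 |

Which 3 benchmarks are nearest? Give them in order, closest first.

Distances from (156.80, 364.10):
A: √((-99.06)² + (-193.48)²) = √(9812.8836 + 37434.5104) = 217.36 m
B: √((173.13)² + (-13.82)²) = √(29973.9969 + 190.9924) = 173.68 m
C: √((364.65)² + (-485.13)²) = √(132969.6225 + 235351.1169) = 606.89 m
D: √((-794.25)² + (-112.98)²) = √(630833.0625 + 12764.4804) = 802.25 m
E: √((-13.07)² + (-159.31)²) = √(170.8249 + 25379.6761) = 159.85 m
F: √((-661.69)² + (142.91)²) = √(437833.6561 + 20423.2681) = 676.95 m
G: √((-528.40)² + (-827.45)²) = √(279206.5600 + 684673.5025) = 981.77 m
H: √((305.34)² + (-16.94)²) = √(93232.5156 + 286.9636) = 305.81 m
I: √((-114.57)² + (72.30)²) = √(13126.2849 + 5227.2900) = 135.48 m
J: √((101.77)² + (-237.60)²) = √(10357.1329 + 56453.7600) = 258.48 m
K: √((53.50)² + (426.97)²) = √(2862.2500 + 182303.3809) = 430.31 m
L: √((-533.98)² + (316.08)²) = √(285134.6404 + 99906.5664) = 620.52 m
M: √((-592.73)² + (-193.40)²) = √(351328.8529 + 37403.5600) = 623.48 m
N: √((-233.29)² + (-338.98)²) = √(54424.2241 + 114907.4404) = 411.50 m
O: √((-725.11)² + (225.88)²) = √(525784.5121 + 51021.7744) = 759.48 m
Sorted: I (135.48 m) < E (159.85 m) < B (173.68 m) < A (217.36 m) < J (258.48 m) < …

I, E, B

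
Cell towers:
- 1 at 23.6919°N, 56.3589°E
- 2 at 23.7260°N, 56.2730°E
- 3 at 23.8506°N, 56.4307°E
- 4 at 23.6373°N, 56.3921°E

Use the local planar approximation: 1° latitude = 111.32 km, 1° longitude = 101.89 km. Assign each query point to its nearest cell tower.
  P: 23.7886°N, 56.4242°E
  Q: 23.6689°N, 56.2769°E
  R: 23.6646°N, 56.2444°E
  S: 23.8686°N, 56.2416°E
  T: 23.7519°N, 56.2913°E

P at 23.7886°N, 56.4242°E:
  1: 12.6549 km
  2: 16.9086 km
  3: 6.9335 km
  4: 17.1573 km
  → nearest: 3 (6.9335 km)
Q at 23.6689°N, 56.2769°E:
  1: 8.7385 km
  2: 6.3688 km
  3: 25.5870 km
  4: 12.2535 km
  → nearest: 2 (6.3688 km)
R at 23.6646°N, 56.2444°E:
  1: 12.0557 km
  2: 7.4303 km
  3: 28.0898 km
  4: 15.3529 km
  → nearest: 2 (7.4303 km)
S at 23.8686°N, 56.2416°E:
  1: 23.0165 km
  2: 16.1934 km
  3: 19.3713 km
  4: 29.9687 km
  → nearest: 2 (16.1934 km)
T at 23.7519°N, 56.2913°E:
  1: 9.5944 km
  2: 3.4336 km
  3: 17.9571 km
  4: 16.3778 km
  → nearest: 2 (3.4336 km)

P→3; Q→2; R→2; S→2; T→2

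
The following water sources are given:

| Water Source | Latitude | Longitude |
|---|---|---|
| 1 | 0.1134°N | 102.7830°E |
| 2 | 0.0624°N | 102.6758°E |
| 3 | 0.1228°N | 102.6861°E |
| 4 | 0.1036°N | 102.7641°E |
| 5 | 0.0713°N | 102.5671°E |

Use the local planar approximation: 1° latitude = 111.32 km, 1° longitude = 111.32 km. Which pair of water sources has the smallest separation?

Pairwise distances:
1–2: √((-0.0510·111.32)² + (-0.1072·111.32)²) = √(32.231962 + 142.408518) = 13.2152 km
1–3: √((0.0094·111.32)² + (-0.0969·111.32)²) = √(1.094970 + 116.357384) = 10.8375 km
1–4: √((-0.0098·111.32)² + (-0.0189·111.32)²) = √(1.190141 + 4.426597) = 2.3700 km
1–5: √((-0.0421·111.32)² + (-0.2159·111.32)²) = √(21.963957 + 577.632579) = 24.4867 km
2–3: √((0.0604·111.32)² + (0.0103·111.32)²) = √(45.208518 + 1.314682) = 6.8208 km
2–4: √((0.0412·111.32)² + (0.0883·111.32)²) = √(21.034918 + 96.620171) = 10.8469 km
2–5: √((0.0089·111.32)² + (-0.1087·111.32)²) = √(0.981582 + 146.421713) = 12.1410 km
3–4: √((-0.0192·111.32)² + (0.0780·111.32)²) = √(4.568239 + 75.393794) = 8.9421 km
3–5: √((-0.0515·111.32)² + (-0.1190·111.32)²) = √(32.867060 + 175.485129) = 14.4344 km
4–5: √((-0.0323·111.32)² + (-0.1970·111.32)²) = √(12.928598 + 480.926654) = 22.2229 km
Closest pair: 1–4 at 2.3700 km.

1 and 4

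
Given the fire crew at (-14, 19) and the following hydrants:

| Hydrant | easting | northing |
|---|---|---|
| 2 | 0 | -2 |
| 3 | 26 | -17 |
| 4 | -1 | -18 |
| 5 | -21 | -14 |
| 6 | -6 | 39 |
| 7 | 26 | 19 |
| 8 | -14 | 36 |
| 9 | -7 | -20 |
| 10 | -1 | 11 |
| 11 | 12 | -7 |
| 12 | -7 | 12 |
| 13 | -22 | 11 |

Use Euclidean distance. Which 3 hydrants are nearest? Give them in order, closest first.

Distances from (-14, 19):
2: √((14)² + (-21)²) = √(196.000 + 441.000) = 25.2
3: √((40)² + (-36)²) = √(1600.000 + 1296.000) = 53.8
4: √((13)² + (-37)²) = √(169.000 + 1369.000) = 39.2
5: √((-7)² + (-33)²) = √(49.000 + 1089.000) = 33.7
6: √((8)² + (20)²) = √(64.000 + 400.000) = 21.5
7: √((40)² + (0)²) = √(1600.000 + 0.000) = 40.0
8: √((0)² + (17)²) = √(0.000 + 289.000) = 17.0
9: √((7)² + (-39)²) = √(49.000 + 1521.000) = 39.6
10: √((13)² + (-8)²) = √(169.000 + 64.000) = 15.3
11: √((26)² + (-26)²) = √(676.000 + 676.000) = 36.8
12: √((7)² + (-7)²) = √(49.000 + 49.000) = 9.9
13: √((-8)² + (-8)²) = √(64.000 + 64.000) = 11.3
Sorted: 12 (9.9) < 13 (11.3) < 10 (15.3) < 8 (17.0) < 6 (21.5) < …

12, 13, 10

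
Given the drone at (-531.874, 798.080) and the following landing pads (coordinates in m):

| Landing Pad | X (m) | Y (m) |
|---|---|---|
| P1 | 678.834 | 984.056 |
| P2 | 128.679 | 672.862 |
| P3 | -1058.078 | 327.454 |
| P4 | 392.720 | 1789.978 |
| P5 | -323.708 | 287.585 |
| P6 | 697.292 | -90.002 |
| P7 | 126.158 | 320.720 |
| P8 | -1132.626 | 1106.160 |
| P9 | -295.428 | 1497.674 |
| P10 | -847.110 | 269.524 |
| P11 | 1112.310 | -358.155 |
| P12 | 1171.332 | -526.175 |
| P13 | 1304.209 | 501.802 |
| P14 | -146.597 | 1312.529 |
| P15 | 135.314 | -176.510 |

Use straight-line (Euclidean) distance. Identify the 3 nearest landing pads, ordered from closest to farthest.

Distances from (-531.874, 798.080):
P1: √((1210.708)² + (185.976)²) = √(1465813.86126 + 34587.07258) = 1224.909 m
P2: √((660.553)² + (-125.218)²) = √(436330.26581 + 15679.54752) = 672.317 m
P3: √((-526.204)² + (-470.626)²) = √(276890.64962 + 221488.83188) = 705.960 m
P4: √((924.594)² + (991.898)²) = √(854874.06484 + 983861.64240) = 1356.000 m
P5: √((208.166)² + (-510.495)²) = √(43333.08356 + 260605.14503) = 551.306 m
P6: √((1229.166)² + (-888.082)²) = √(1510849.05556 + 788689.63872) = 1516.423 m
P7: √((658.032)² + (-477.360)²) = √(433006.11302 + 227872.56960) = 812.944 m
P8: √((-600.752)² + (308.080)²) = √(360902.96550 + 94913.28640) = 675.142 m
P9: √((236.446)² + (699.594)²) = √(55906.71092 + 489431.76484) = 738.470 m
P10: √((-315.236)² + (-528.556)²) = √(99373.73570 + 279371.44514) = 615.423 m
P11: √((1644.184)² + (-1156.235)²) = √(2703341.02586 + 1336879.37523) = 2010.030 m
P12: √((1703.206)² + (-1324.255)²) = √(2900910.67844 + 1753651.30503) = 2157.443 m
P13: √((1836.083)² + (-296.278)²) = √(3371200.78289 + 87780.65328) = 1859.834 m
P14: √((385.277)² + (514.449)²) = √(148438.36673 + 264657.77360) = 642.726 m
P15: √((667.188)² + (-974.590)²) = √(445139.82734 + 949825.66810) = 1181.087 m
Sorted: P5 (551.306 m) < P10 (615.423 m) < P14 (642.726 m) < P2 (672.317 m) < P8 (675.142 m) < …

P5, P10, P14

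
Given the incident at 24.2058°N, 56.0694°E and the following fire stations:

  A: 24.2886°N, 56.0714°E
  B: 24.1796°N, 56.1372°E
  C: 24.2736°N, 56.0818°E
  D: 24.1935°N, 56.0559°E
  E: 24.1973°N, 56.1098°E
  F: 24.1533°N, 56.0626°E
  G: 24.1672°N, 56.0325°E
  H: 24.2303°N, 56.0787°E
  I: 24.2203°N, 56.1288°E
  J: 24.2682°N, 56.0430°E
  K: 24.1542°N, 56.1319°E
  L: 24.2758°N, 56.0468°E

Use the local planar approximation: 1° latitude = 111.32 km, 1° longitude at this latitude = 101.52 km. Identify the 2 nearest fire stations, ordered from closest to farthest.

D, H

Distances from 24.2058°N, 56.0694°E:
A: 9.2195 km
B: 7.4755 km
C: 7.6518 km
D: 1.9373 km
E: 4.2091 km
F: 5.8849 km
G: 5.7006 km
H: 2.8861 km
I: 6.2426 km
J: 7.4455 km
K: 8.5588 km
L: 8.1231 km
Sorted: D (1.9373 km) < H (2.8861 km) < E (4.2091 km) < G (5.7006 km) < …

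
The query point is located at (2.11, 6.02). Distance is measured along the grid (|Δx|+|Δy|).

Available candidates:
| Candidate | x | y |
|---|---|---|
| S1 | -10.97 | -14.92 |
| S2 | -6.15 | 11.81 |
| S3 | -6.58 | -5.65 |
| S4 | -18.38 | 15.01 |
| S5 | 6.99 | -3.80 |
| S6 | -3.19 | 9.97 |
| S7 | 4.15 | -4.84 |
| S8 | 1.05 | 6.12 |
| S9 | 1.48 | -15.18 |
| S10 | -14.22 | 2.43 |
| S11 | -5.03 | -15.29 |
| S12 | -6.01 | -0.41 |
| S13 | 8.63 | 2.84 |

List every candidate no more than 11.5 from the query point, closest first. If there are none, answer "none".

S8, S6, S13

Distances from (2.11, 6.02):
S1: 34.02
S2: 14.05
S3: 20.36
S4: 29.48
S5: 14.70
S6: 9.25
S7: 12.90
S8: 1.16
S9: 21.83
S10: 19.92
S11: 28.45
S12: 14.55
S13: 9.70
Threshold 11.5: S8 (1.16), S6 (9.25), S13 (9.70) are within range.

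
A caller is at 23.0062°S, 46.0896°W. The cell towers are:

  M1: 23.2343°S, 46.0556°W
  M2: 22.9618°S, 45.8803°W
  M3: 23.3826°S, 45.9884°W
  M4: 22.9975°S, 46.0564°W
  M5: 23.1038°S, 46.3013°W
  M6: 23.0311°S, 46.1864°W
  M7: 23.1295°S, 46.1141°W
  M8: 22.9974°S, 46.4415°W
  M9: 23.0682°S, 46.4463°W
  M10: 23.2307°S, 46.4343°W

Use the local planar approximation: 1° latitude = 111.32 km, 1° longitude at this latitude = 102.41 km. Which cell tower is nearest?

M4

Distances from 23.0062°S, 46.0896°W:
M1: 25.6297 km
M2: 21.9969 km
M3: 43.1635 km
M4: 3.5353 km
M5: 24.2503 km
M6: 10.2935 km
M7: 13.9532 km
M8: 36.0514 km
M9: 37.1759 km
M10: 43.2517 km
Minimum: M4 at 3.5353 km.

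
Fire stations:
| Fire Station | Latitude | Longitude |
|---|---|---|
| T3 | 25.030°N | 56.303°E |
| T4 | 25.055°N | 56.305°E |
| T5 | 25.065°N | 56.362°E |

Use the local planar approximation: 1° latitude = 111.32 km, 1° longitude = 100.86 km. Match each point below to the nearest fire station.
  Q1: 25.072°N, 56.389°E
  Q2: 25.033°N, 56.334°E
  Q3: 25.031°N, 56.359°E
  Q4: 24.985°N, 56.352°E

Q1 at 25.072°N, 56.389°E:
  T3: 9.854 km
  T4: 8.681 km
  T5: 2.833 km
  → nearest: T5 (2.833 km)
Q2 at 25.033°N, 56.334°E:
  T3: 3.144 km
  T4: 3.815 km
  T5: 4.546 km
  → nearest: T3 (3.144 km)
Q3 at 25.031°N, 56.359°E:
  T3: 5.649 km
  T4: 6.066 km
  T5: 3.797 km
  → nearest: T5 (3.797 km)
Q4 at 24.985°N, 56.352°E:
  T3: 7.037 km
  T4: 9.121 km
  T5: 8.963 km
  → nearest: T3 (7.037 km)

Q1→T5; Q2→T3; Q3→T5; Q4→T3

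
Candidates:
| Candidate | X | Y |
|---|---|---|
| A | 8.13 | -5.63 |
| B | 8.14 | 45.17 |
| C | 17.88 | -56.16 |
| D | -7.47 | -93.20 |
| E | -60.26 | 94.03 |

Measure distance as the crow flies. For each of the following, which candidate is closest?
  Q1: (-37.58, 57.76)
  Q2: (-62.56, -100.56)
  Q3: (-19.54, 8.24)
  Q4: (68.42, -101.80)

Q1 at (-37.58, 57.76):
  A: 78.15
  B: 47.42
  C: 126.70
  D: 153.93
  E: 42.78
  → nearest: E (42.78)
Q2 at (-62.56, -100.56):
  A: 118.36
  B: 161.97
  C: 91.88
  D: 55.58
  E: 194.60
  → nearest: D (55.58)
Q3 at (-19.54, 8.24):
  A: 30.95
  B: 46.15
  C: 74.48
  D: 102.16
  E: 94.96
  → nearest: A (30.95)
Q4 at (68.42, -101.80):
  A: 113.51
  B: 158.85
  C: 68.10
  D: 76.38
  E: 234.32
  → nearest: C (68.10)

Q1→E; Q2→D; Q3→A; Q4→C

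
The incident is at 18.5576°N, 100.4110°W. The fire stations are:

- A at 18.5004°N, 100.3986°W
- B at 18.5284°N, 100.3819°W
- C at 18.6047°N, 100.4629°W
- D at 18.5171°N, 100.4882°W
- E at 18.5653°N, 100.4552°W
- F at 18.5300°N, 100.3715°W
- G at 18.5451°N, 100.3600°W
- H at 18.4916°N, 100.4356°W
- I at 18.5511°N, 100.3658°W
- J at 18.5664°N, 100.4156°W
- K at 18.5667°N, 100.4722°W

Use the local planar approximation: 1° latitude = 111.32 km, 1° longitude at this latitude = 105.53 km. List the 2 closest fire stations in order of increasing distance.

Distances from 18.5576°N, 100.4110°W:
A: √((-0.0572·111.32)² + (0.0124·105.53)²) = √(40.545107 + 1.712361) = 6.5006 km
B: √((-0.0292·111.32)² + (0.0291·105.53)²) = √(10.566036 + 9.430568) = 4.4718 km
C: √((0.0471·111.32)² + (-0.0519·105.53)²) = √(27.490853 + 29.997606) = 7.5821 km
D: √((-0.0405·111.32)² + (-0.0772·105.53)²) = √(20.326212 + 66.372240) = 9.3112 km
E: √((0.0077·111.32)² + (-0.0442·105.53)²) = √(0.734730 + 21.756870) = 4.7425 km
F: √((-0.0276·111.32)² + (0.0395·105.53)²) = √(9.439838 + 17.375850) = 5.1784 km
G: √((-0.0125·111.32)² + (0.0510·105.53)²) = √(1.936272 + 28.966247) = 5.5590 km
H: √((-0.0660·111.32)² + (-0.0246·105.53)²) = √(53.980172 + 6.739413) = 7.7923 km
I: √((-0.0065·111.32)² + (0.0452·105.53)²) = √(0.523568 + 22.752480) = 4.8245 km
J: √((0.0088·111.32)² + (-0.0046·105.53)²) = √(0.959648 + 0.235650) = 1.0933 km
K: √((0.0091·111.32)² + (-0.0612·105.53)²) = √(1.026193 + 41.711396) = 6.5374 km
Sorted: J (1.0933 km) < B (4.4718 km) < E (4.7425 km) < I (4.8245 km) < …

J, B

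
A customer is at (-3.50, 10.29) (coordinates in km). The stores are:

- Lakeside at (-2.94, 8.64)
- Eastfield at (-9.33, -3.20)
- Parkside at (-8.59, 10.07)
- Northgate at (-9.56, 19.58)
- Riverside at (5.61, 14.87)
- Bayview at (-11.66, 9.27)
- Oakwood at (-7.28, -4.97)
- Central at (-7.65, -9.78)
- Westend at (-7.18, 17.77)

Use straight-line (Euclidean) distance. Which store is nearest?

Lakeside

Distances from (-3.50, 10.29):
Lakeside: 1.74 km
Eastfield: 14.70 km
Parkside: 5.09 km
Northgate: 11.09 km
Riverside: 10.20 km
Bayview: 8.22 km
Oakwood: 15.72 km
Central: 20.49 km
Westend: 8.34 km
Minimum: Lakeside at 1.74 km.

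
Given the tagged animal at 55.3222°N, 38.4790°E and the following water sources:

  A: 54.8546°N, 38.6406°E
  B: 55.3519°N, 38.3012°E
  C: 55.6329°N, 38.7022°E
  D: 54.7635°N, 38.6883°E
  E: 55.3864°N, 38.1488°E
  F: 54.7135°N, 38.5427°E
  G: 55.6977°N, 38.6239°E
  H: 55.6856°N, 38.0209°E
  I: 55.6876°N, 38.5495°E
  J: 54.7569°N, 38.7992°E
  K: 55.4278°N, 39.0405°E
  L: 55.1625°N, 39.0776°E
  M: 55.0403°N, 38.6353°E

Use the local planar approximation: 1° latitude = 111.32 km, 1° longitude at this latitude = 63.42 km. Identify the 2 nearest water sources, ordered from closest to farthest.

Distances from 55.3222°N, 38.4790°E:
A: √((-0.4676·111.32)² + (0.1616·63.42)²) = √(2709.538962 + 105.035278) = 53.0526 km
B: √((0.0297·111.32)² + (-0.1778·63.42)²) = √(10.930985 + 127.149890) = 11.7508 km
C: √((0.3107·111.32)² + (0.2232·63.42)²) = √(1196.269147 + 200.373764) = 37.3717 km
D: √((-0.5587·111.32)² + (0.2093·63.42)²) = √(3868.153840 + 176.193926) = 63.5952 km
E: √((0.0642·111.32)² + (-0.3302·63.42)²) = √(51.075950 + 438.537376) = 22.1272 km
F: √((-0.6087·111.32)² + (0.0637·63.42)²) = √(4591.483192 + 16.320420) = 67.8808 km
G: √((0.3755·111.32)² + (0.1449·63.42)²) = √(1747.295176 + 84.447976) = 42.7989 km
H: √((0.3634·111.32)² + (-0.4581·63.42)²) = √(1636.500873 + 844.059494) = 49.8052 km
I: √((0.3654·111.32)² + (0.0705·63.42)²) = √(1654.563660 + 19.990825) = 40.9213 km
J: √((-0.5653·111.32)² + (0.3202·63.42)²) = √(3960.083709 + 412.377661) = 66.1246 km
K: √((0.1056·111.32)² + (0.5615·63.42)²) = √(138.189241 + 1268.095603) = 37.5005 km
L: √((-0.1597·111.32)² + (0.5986·63.42)²) = √(316.050315 + 1441.205465) = 41.9196 km
M: √((-0.2819·111.32)² + (0.1563·63.42)²) = √(984.773939 + 98.258568) = 32.9095 km
Sorted: B (11.7508 km) < E (22.1272 km) < M (32.9095 km) < C (37.3717 km) < …

B, E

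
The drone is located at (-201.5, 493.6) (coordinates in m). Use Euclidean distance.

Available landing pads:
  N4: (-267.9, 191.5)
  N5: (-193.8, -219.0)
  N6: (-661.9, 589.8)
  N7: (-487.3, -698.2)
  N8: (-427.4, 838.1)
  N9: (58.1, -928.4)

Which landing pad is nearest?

N4

Distances from (-201.5, 493.6):
N4: √((-66.4)² + (-302.1)²) = √(4408.960 + 91264.410) = 309.3 m
N5: √((7.7)² + (-712.6)²) = √(59.290 + 507798.760) = 712.6 m
N6: √((-460.4)² + (96.2)²) = √(211968.160 + 9254.440) = 470.3 m
N7: √((-285.8)² + (-1191.8)²) = √(81681.640 + 1420387.240) = 1225.6 m
N8: √((-225.9)² + (344.5)²) = √(51030.810 + 118680.250) = 412.0 m
N9: √((259.6)² + (-1422.0)²) = √(67392.160 + 2022084.000) = 1445.5 m
Minimum: N4 at 309.3 m.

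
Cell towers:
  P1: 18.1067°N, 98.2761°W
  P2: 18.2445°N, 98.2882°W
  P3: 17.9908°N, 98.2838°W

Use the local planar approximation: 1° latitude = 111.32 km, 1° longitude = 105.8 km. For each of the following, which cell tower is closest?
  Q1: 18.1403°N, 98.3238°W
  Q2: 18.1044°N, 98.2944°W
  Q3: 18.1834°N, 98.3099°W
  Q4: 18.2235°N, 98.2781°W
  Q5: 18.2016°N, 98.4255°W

Q1 at 18.1403°N, 98.3238°W:
  P1: √((-0.0336·111.32)² + (0.0477·105.8)²) = √(13.990233 + 25.468777) = 6.2816 km
  P2: √((0.1042·111.32)² + (0.0356·105.8)²) = √(134.549421 + 14.186372) = 12.1957 km
  P3: √((-0.1495·111.32)² + (0.0400·105.8)²) = √(276.967481 + 17.909824) = 17.1720 km
  → nearest: P1 (6.2816 km)
Q2 at 18.1044°N, 98.2944°W:
  P1: √((0.0023·111.32)² + (0.0183·105.8)²) = √(0.065554 + 3.748638) = 1.9530 km
  P2: √((0.1401·111.32)² + (0.0062·105.8)²) = √(243.233095 + 0.430284) = 15.6097 km
  P3: √((-0.1136·111.32)² + (0.0106·105.8)²) = √(159.920102 + 1.257717) = 12.6956 km
  → nearest: P1 (1.9530 km)
Q3 at 18.1834°N, 98.3099°W:
  P1: √((-0.0767·111.32)² + (0.0338·105.8)²) = √(72.901611 + 12.788062) = 9.2569 km
  P2: √((0.0611·111.32)² + (0.0217·105.8)²) = √(46.262470 + 5.270973) = 7.1787 km
  P3: √((-0.1926·111.32)² + (0.0261·105.8)²) = √(459.683548 + 7.625220) = 21.6173 km
  → nearest: P2 (7.1787 km)
Q4 at 18.2235°N, 98.2781°W:
  P1: √((-0.1168·111.32)² + (0.0020·105.8)²) = √(169.056581 + 0.044775) = 13.0039 km
  P2: √((0.0210·111.32)² + (-0.0101·105.8)²) = √(5.464935 + 1.141863) = 2.5704 km
  P3: √((-0.2327·111.32)² + (-0.0057·105.8)²) = √(671.025713 + 0.363681) = 25.9112 km
  → nearest: P2 (2.5704 km)
Q5 at 18.2016°N, 98.4255°W:
  P1: √((-0.0949·111.32)² + (0.1494·105.8)²) = √(111.603758 + 249.846075) = 19.0118 km
  P2: √((0.0429·111.32)² + (0.1373·105.8)²) = √(22.806623 + 211.014554) = 15.2912 km
  P3: √((-0.2108·111.32)² + (0.1417·105.8)²) = √(550.665171 + 224.755866) = 27.8464 km
  → nearest: P2 (15.2912 km)

Q1→P1; Q2→P1; Q3→P2; Q4→P2; Q5→P2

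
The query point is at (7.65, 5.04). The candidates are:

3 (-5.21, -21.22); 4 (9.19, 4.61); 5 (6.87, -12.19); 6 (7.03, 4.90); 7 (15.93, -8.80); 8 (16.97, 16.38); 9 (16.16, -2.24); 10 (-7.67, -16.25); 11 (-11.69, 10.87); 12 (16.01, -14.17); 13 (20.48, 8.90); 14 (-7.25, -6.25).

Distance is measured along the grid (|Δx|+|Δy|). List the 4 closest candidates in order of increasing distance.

Distances from (7.65, 5.04):
3: 39.12
4: 1.97
5: 18.01
6: 0.76
7: 22.12
8: 20.66
9: 15.79
10: 36.61
11: 25.17
12: 27.57
13: 16.69
14: 26.19
Sorted: 6 (0.76) < 4 (1.97) < 9 (15.79) < 13 (16.69) < 5 (18.01) < 8 (20.66) < …

6, 4, 9, 13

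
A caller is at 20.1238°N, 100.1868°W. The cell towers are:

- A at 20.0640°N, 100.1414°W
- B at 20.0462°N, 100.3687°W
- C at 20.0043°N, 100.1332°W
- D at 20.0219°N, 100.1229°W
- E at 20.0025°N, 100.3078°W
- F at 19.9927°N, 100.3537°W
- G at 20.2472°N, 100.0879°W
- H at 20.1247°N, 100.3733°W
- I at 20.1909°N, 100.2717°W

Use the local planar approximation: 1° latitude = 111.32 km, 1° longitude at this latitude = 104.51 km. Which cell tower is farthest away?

F

Distances from 20.1238°N, 100.1868°W:
A: √((-0.0598·111.32)² + (0.0454·104.51)²) = √(44.314797 + 22.512691) = 8.1748 km
B: √((-0.0776·111.32)² + (-0.1819·104.51)²) = √(74.622507 + 361.394130) = 20.8810 km
C: √((-0.1195·111.32)² + (0.0536·104.51)²) = √(176.962892 + 31.379446) = 14.4341 km
D: √((-0.1019·111.32)² + (0.0639·104.51)²) = √(128.675174 + 44.598208) = 13.1633 km
E: √((-0.1213·111.32)² + (-0.1210·104.51)²) = √(182.334142 + 159.913981) = 18.4999 km
F: √((-0.1311·111.32)² + (-0.1669·104.51)²) = √(212.986354 + 304.248446) = 22.7428 km
G: √((0.1234·111.32)² + (0.0989·104.51)²) = √(188.702092 + 106.833702) = 17.1912 km
H: √((0.0009·111.32)² + (-0.1865·104.51)²) = √(0.010038 + 379.903564) = 19.4914 km
I: √((0.0671·111.32)² + (-0.0849·104.51)²) = √(55.794506 + 78.728337) = 11.5984 km
Maximum: F at 22.7428 km.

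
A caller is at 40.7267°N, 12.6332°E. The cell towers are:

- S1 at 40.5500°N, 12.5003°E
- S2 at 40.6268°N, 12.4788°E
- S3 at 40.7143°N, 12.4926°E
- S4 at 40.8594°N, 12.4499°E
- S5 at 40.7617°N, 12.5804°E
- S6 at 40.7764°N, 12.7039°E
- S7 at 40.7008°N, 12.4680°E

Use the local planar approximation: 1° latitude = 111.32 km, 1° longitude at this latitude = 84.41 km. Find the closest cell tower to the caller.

Distances from 40.7267°N, 12.6332°E:
S1: 22.6443 km
S2: 17.1327 km
S3: 11.9481 km
S4: 21.3918 km
S5: 5.9198 km
S6: 8.1378 km
S7: 14.2395 km
Minimum: S5 at 5.9198 km.

S5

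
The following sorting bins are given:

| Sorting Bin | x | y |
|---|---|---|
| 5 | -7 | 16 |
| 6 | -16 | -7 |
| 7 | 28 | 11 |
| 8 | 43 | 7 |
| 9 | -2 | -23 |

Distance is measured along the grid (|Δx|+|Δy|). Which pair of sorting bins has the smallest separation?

Pairwise distances:
5–6: 32
5–7: 40
5–8: 59
5–9: 44
6–7: 62
6–8: 73
6–9: 30
7–8: 19
7–9: 64
8–9: 75
Closest pair: 7–8 at 19.

7 and 8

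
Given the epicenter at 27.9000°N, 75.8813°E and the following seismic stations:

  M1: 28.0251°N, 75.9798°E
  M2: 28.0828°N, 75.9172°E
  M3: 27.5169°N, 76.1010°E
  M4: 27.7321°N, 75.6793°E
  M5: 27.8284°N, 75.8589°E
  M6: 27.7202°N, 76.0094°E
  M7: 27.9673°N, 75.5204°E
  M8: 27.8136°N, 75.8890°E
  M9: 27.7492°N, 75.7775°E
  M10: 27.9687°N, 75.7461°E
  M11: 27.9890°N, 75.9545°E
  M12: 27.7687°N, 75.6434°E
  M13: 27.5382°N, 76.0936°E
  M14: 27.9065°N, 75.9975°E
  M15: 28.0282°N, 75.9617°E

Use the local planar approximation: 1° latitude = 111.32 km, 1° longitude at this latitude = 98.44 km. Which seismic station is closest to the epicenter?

Distances from 27.9000°N, 75.8813°E:
M1: √((0.1251·111.32)² + (0.0985·98.44)²) = √(193.937152 + 94.019009) = 16.9693 km
M2: √((0.1828·111.32)² + (0.0359·98.44)²) = √(414.093848 + 12.489128) = 20.6539 km
M3: √((-0.3831·111.32)² + (0.2197·98.44)²) = √(1818.740339 + 467.738721) = 47.8171 km
M4: √((-0.1679·111.32)² + (-0.2020·98.44)²) = √(349.339575 + 395.408453) = 27.2901 km
M5: √((-0.0716·111.32)² + (-0.0224·98.44)²) = √(63.529062 + 4.862272) = 8.2699 km
M6: √((-0.1798·111.32)² + (0.1281·98.44)²) = √(400.613675 + 159.016236) = 23.6565 km
M7: √((0.0673·111.32)² + (-0.3609·98.44)²) = √(56.127607 + 1262.167445) = 36.3083 km
M8: √((-0.0864·111.32)² + (0.0077·98.44)²) = √(92.506847 + 0.574546) = 9.6479 km
M9: √((-0.1508·111.32)² + (-0.1038·98.44)²) = √(281.805249 + 104.408995) = 19.6523 km
M10: √((0.0687·111.32)² + (-0.1352·98.44)²) = √(58.487071 + 177.131823) = 15.3499 km
M11: √((0.0890·111.32)² + (0.0732·98.44)²) = √(98.158160 + 51.923669) = 12.2508 km
M12: √((-0.1313·111.32)² + (-0.2379·98.44)²) = √(213.636693 + 548.443753) = 27.6058 km
M13: √((-0.3618·111.32)² + (0.2123·98.44)²) = √(1622.122022 + 436.760343) = 45.3749 km
M14: √((0.0065·111.32)² + (0.1162·98.44)²) = √(0.523568 + 130.844498) = 11.4616 km
M15: √((0.1282·111.32)² + (0.0804·98.44)²) = √(203.667834 + 62.640513) = 16.3190 km
Minimum: M5 at 8.2699 km.

M5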